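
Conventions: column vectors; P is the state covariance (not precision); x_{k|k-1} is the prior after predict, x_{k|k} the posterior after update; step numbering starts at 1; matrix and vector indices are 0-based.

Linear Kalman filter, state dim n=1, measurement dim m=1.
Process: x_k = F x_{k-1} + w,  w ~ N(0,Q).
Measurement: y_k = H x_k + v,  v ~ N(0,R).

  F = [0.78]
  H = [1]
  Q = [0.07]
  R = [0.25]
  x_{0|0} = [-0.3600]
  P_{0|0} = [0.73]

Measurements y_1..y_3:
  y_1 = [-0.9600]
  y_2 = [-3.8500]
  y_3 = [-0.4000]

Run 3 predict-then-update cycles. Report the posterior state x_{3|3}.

step 1: x^-=[-0.2808]  P^-=[0.5141]  S=[0.7641]  K=[0.6728]  nu=[-0.6792]  x^+=[-0.7378]  P^+=[0.1682]
step 2: x^-=[-0.5755]  P^-=[0.1723]  S=[0.4223]  K=[0.4081]  nu=[-3.2745]  x^+=[-1.9117]  P^+=[0.1020]
step 3: x^-=[-1.4911]  P^-=[0.1321]  S=[0.3821]  K=[0.3457]  nu=[1.0911]  x^+=[-1.1139]  P^+=[0.0864]

x_post = [-1.1139]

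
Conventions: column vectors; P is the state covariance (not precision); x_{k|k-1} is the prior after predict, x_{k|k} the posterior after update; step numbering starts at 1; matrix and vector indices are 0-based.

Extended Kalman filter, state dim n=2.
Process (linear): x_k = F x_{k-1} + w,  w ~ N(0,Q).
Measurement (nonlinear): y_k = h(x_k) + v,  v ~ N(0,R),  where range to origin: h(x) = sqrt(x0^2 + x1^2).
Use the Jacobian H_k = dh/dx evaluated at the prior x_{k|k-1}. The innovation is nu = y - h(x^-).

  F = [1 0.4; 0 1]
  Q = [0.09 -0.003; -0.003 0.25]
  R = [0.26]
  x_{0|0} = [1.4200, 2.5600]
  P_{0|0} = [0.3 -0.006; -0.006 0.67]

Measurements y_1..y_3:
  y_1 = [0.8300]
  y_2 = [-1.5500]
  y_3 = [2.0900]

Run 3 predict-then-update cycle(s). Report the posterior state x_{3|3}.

step 1: x^-=[2.4440, 2.5600]  P^-=[0.4924 0.2590; 0.2590 0.9200]  H_jac=[0.6905 0.7233]  S=[1.2348]  K=[0.4271; 0.6837]  nu=[-2.7093]  x^+=[1.2869, 0.7076]  P^+=[0.2672 -0.1016; -0.1016 0.3427]
step 2: x^-=[1.5700, 0.7076]  P^-=[0.3308 0.0325; 0.0325 0.5927]  H_jac=[0.9117 0.4109]  S=[0.6594]  K=[0.4776; 0.4143]  nu=[-3.2721]  x^+=[0.0072, -0.6482]  P^+=[0.1804 -0.0980; -0.0980 0.4795]
step 3: x^-=[-0.2521, -0.6482]  P^-=[0.2687 0.0909; 0.0909 0.7295]  H_jac=[-0.3625 -0.9320]  S=[0.9904]  K=[-0.1838; -0.7198]  nu=[1.3945]  x^+=[-0.5085, -1.6519]  P^+=[0.2352 -0.0402; -0.0402 0.2164]

x_post = [-0.5085, -1.6519]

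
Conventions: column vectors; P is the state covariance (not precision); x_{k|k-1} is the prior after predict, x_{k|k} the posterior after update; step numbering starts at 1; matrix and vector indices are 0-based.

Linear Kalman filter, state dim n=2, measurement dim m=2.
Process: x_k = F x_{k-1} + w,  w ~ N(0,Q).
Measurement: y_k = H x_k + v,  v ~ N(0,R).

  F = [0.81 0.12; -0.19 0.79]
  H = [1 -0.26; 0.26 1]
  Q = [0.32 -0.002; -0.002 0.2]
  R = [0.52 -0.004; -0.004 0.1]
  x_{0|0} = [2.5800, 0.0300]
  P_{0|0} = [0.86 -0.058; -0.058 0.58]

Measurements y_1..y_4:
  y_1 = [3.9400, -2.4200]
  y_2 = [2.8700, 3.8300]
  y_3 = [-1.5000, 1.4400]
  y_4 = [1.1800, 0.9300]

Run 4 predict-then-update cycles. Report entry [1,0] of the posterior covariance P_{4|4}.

P_post[1,0] = -0.0438

step 1: x^-=[2.0934, -0.4665]  P^-=[0.8813 -0.1152; -0.1152 0.6104]  S=[1.5025 -0.0409; -0.0409 0.7101]  K=[0.6118 0.1958; -0.1603 0.8082]  nu=[1.7253, -2.4978]  x^+=[2.6600, -2.7617]  P^+=[0.3015 -0.0612; -0.0612 0.0974]
step 2: x^-=[1.8232, -2.6872]  P^-=[0.5073 -0.0770; -0.0770 0.2900]  S=[1.0869 -0.0193; -0.0193 0.3843]  K=[0.4881 0.1674; -0.1278 0.6962]  nu=[0.3482, 6.0431]  x^+=[3.0049, 1.4757]  P^+=[0.2407 -0.0478; -0.0478 0.0826]
step 3: x^-=[2.6110, 0.5949]  P^-=[0.4698 -0.0607; -0.0607 0.2746]  S=[1.0400 -0.0098; -0.0098 0.3748]  K=[0.4686 0.1763; -0.1205 0.6874]  nu=[-3.9564, 0.1662]  x^+=[0.7863, 1.1860]  P^+=[0.2314 -0.0444; -0.0444 0.0808]
step 4: x^-=[0.7792, 0.7875]  P^-=[0.4644 -0.0574; -0.0574 0.2721]  S=[1.0326 -0.0075; -0.0075 0.3737]  K=[0.4655 0.1789; -0.1191 0.6859]  nu=[0.6055, -0.0601]  x^+=[1.0503, 0.6742]  P^+=[0.2299 -0.0438; -0.0438 0.0804]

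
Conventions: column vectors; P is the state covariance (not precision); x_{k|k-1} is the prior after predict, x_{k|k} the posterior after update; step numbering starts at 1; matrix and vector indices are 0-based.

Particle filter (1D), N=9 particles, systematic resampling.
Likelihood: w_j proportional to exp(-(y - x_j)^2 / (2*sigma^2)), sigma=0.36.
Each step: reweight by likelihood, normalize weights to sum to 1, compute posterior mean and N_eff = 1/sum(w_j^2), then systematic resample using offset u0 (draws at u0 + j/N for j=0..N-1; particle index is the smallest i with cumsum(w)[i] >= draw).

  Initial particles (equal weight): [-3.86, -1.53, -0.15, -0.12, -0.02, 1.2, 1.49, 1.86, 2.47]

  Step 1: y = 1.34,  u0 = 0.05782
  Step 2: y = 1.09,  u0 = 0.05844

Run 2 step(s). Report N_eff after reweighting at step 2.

N_eff = 7.6649

step 1: w=[0.0000, 0.0000, 0.0001, 0.0001, 0.0004, 0.4205, 0.4158, 0.1598, 0.0033]  mean=1.4295  Neff=2.6646  idx=[5, 5, 5, 5, 6, 6, 6, 6, 7]
step 2: w=[0.1571, 0.1571, 0.1571, 0.1571, 0.0888, 0.0888, 0.0888, 0.0888, 0.0167]  mean=1.3140  Neff=7.6649  idx=[0, 1, 1, 2, 3, 3, 5, 6, 7]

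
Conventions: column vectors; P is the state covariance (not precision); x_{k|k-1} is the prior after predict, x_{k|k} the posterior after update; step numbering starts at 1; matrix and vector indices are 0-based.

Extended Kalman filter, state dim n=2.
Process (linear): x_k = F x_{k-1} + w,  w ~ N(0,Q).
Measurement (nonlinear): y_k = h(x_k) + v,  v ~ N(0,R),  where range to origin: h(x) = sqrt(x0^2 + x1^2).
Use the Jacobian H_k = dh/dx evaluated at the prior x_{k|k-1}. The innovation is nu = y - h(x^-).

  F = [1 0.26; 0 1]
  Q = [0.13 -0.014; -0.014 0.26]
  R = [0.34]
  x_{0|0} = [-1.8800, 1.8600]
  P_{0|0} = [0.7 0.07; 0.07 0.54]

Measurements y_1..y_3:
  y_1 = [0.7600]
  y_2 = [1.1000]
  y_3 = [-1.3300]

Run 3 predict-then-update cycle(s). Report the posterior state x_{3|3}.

step 1: x^-=[-1.3964, 1.8600]  P^-=[0.9029 0.1964; 0.1964 0.8000]  H_jac=[-0.6004 0.7997]  S=[0.9885]  K=[-0.3895; 0.5279]  nu=[-1.5658]  x^+=[-0.7865, 1.0334]  P^+=[0.7529 0.3997; 0.3997 0.5245]
step 2: x^-=[-0.5178, 1.0334]  P^-=[1.1262 0.5220; 0.5220 0.7845]  H_jac=[-0.4480 0.8940]  S=[0.7749]  K=[-0.0488; 0.6033]  nu=[-0.0558]  x^+=[-0.5151, 0.9997]  P^+=[1.1244 0.5449; 0.5449 0.5025]
step 3: x^-=[-0.2552, 0.9997]  P^-=[1.5717 0.6615; 0.6615 0.7625]  H_jac=[-0.2473 0.9689]  S=[0.8349]  K=[0.3021; 0.6889]  nu=[-2.3617]  x^+=[-0.9686, -0.6273]  P^+=[1.4955 0.4877; 0.4877 0.3662]

x_post = [-0.9686, -0.6273]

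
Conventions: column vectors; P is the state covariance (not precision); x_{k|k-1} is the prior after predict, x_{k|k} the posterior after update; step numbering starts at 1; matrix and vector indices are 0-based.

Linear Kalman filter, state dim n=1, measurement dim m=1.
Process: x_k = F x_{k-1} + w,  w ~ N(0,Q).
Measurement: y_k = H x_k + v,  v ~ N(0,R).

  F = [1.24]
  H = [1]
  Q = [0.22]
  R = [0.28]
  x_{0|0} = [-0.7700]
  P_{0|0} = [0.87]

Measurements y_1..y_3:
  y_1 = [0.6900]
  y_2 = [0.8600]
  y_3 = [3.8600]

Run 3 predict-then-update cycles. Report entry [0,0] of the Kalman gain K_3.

K[0,0] = 0.6461

step 1: x^-=[-0.9548]  P^-=[1.5577]  S=[1.8377]  K=[0.8476]  nu=[1.6448]  x^+=[0.4394]  P^+=[0.2373]
step 2: x^-=[0.5448]  P^-=[0.5849]  S=[0.8649]  K=[0.6763]  nu=[0.3152]  x^+=[0.7580]  P^+=[0.1894]
step 3: x^-=[0.9399]  P^-=[0.5112]  S=[0.7912]  K=[0.6461]  nu=[2.9201]  x^+=[2.8265]  P^+=[0.1809]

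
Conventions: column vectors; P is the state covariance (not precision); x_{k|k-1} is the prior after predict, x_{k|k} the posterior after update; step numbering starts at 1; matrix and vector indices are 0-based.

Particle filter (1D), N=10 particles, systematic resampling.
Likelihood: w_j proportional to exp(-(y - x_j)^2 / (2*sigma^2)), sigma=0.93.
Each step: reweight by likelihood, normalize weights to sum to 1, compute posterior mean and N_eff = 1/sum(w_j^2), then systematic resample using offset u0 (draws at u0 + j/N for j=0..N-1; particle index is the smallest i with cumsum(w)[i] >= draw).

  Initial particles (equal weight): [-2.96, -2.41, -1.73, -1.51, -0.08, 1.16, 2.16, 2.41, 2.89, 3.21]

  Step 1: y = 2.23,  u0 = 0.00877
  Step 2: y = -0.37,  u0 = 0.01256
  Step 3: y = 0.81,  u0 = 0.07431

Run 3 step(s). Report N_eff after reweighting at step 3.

N_eff = 9.7102

step 1: w=[0.0000, 0.0000, 0.0000, 0.0001, 0.0118, 0.1326, 0.2562, 0.2522, 0.1997, 0.1475]  mean=2.3644  Neff=4.7942  idx=[4, 5, 6, 6, 7, 7, 7, 8, 8, 9]
step 2: w=[0.7329, 0.1988, 0.0190, 0.0190, 0.0088, 0.0088, 0.0088, 0.0017, 0.0017, 0.0005]  mean=0.3290  Neff=1.7312  idx=[0, 0, 0, 0, 0, 0, 0, 0, 1, 1]
step 3: w=[0.0914, 0.0914, 0.0914, 0.0914, 0.0914, 0.0914, 0.0914, 0.0914, 0.1345, 0.1345]  mean=0.2537  Neff=9.7102  idx=[0, 1, 3, 4, 5, 6, 7, 8, 9, 9]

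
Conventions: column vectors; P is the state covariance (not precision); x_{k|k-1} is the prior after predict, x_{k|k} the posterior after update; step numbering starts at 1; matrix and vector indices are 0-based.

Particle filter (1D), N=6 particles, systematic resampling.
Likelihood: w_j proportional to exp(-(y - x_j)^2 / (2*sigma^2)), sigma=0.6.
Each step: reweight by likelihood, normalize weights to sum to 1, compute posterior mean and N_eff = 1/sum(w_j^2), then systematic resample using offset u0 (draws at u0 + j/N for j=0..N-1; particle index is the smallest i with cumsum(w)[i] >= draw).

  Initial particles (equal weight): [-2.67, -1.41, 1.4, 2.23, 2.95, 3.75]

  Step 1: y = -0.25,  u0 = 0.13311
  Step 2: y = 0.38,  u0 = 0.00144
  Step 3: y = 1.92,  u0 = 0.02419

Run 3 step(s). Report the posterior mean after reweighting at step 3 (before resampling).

post_mean = 1.4000

step 1: w=[0.0017, 0.8689, 0.1284, 0.0011, 0.0000, 0.0000]  mean=-1.0474  Neff=1.2963  idx=[1, 1, 1, 1, 1, 2]
step 2: w=[0.0397, 0.0397, 0.0397, 0.0397, 0.0397, 0.8015]  mean=0.8422  Neff=1.5378  idx=[0, 4, 5, 5, 5, 5]
step 3: w=[0.0000, 0.0000, 0.2500, 0.2500, 0.2500, 0.2500]  mean=1.4000  Neff=4.0000  idx=[2, 2, 3, 4, 4, 5]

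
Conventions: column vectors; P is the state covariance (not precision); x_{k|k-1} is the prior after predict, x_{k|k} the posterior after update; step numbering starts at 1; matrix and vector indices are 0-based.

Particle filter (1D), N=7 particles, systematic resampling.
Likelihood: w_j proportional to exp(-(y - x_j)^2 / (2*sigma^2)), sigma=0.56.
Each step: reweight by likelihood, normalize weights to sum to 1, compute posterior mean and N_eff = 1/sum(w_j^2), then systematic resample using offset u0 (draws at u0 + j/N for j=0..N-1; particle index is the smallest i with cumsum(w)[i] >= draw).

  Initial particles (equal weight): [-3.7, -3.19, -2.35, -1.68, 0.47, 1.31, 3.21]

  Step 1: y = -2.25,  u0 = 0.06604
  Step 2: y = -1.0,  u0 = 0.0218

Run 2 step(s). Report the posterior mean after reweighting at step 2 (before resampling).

step 1: w=[0.0188, 0.1315, 0.5293, 0.3204, 0.0000, 0.0000, 0.0000]  mean=-2.2712  Neff=2.4971  idx=[1, 2, 2, 2, 2, 3, 3]
step 2: w=[0.0004, 0.0465, 0.0465, 0.0465, 0.0465, 0.4068, 0.4068]  mean=-1.8053  Neff=2.9448  idx=[1, 4, 5, 5, 6, 6, 6]

post_mean = -1.8053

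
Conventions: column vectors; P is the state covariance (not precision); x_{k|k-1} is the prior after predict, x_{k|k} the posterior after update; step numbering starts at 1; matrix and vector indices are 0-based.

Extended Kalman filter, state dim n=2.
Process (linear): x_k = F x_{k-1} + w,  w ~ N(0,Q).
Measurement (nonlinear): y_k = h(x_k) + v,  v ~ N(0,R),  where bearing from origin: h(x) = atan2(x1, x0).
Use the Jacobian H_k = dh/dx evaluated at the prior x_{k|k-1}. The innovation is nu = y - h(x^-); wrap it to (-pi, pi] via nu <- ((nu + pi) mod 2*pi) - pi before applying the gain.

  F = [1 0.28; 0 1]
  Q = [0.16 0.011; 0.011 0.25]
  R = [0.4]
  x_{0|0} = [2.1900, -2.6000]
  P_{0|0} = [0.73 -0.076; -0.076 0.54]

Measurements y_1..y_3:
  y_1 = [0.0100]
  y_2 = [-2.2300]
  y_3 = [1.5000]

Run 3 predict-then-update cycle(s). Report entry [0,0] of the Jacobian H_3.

step 1: x^-=[1.4620, -2.6000]  P^-=[0.8898 0.0862; 0.0862 0.7900]  H_jac=[0.2922 0.1643]  S=[0.5056]  K=[0.5423; 0.3066]  nu=[1.0686]  x^+=[2.0415, -2.2724]  P^+=[0.7411 0.0021; 0.0021 0.7425]
step 2: x^-=[1.4052, -2.2724]  P^-=[0.9605 0.2210; 0.2210 0.9925]  H_jac=[0.3183 0.1968]  S=[0.5635]  K=[0.6198; 0.4716]  nu=[-1.2130]  x^+=[0.6533, -2.8444]  P^+=[0.7440 0.0563; 0.0563 0.8672]
step 3: x^-=[-0.1431, -2.8444]  P^-=[1.0035 0.3101; 0.3101 1.1172]  H_jac=[0.3507 -0.0176]  S=[0.5199]  K=[0.6663; 0.1713]  nu=[3.1211]  x^+=[1.9366, -2.3099]  P^+=[0.7727 0.2508; 0.2508 1.1019]

H_jac[0,0] = 0.3507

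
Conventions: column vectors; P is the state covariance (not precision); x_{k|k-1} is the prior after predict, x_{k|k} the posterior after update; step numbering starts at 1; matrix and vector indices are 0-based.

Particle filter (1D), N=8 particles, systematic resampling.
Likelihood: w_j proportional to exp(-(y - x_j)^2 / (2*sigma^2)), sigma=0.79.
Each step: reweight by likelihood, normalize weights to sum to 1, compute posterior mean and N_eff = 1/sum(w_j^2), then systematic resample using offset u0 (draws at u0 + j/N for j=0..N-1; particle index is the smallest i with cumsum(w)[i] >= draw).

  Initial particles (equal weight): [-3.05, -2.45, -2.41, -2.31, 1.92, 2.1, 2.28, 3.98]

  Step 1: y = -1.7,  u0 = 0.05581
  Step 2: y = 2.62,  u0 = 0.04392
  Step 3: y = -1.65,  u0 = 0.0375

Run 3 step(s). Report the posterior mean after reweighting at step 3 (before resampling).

post_mean = -2.3490

step 1: w=[0.1019, 0.2796, 0.2929, 0.3256, 0.0000, 0.0000, 0.0000, 0.0000]  mean=-2.4537  Neff=3.5667  idx=[0, 1, 1, 2, 2, 3, 3, 3]
step 2: w=[0.0004, 0.0715, 0.0715, 0.0989, 0.0989, 0.2196, 0.2196, 0.2196]  mean=-2.3501  Neff=5.7323  idx=[1, 3, 4, 5, 5, 6, 7, 7]
step 3: w=[0.1112, 0.1169, 0.1169, 0.1310, 0.1310, 0.1310, 0.1310, 0.1310]  mean=-2.3490  Neff=7.9681  idx=[0, 1, 2, 3, 4, 5, 6, 7]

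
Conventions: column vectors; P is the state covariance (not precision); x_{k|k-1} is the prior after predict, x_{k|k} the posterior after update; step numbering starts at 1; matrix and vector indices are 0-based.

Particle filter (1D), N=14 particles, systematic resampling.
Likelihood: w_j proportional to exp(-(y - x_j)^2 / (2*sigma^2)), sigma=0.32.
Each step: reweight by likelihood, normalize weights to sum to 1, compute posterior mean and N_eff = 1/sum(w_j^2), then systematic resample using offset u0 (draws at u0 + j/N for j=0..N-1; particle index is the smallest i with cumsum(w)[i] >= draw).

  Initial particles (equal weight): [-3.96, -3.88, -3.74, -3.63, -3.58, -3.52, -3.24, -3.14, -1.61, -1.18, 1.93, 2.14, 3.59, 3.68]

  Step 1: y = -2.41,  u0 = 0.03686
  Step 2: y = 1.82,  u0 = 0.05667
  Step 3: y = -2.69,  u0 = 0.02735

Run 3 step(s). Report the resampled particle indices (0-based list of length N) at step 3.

resampled_idx = [0, 1, 2, 3, 4, 5, 6, 7, 8, 9, 10, 11, 12, 13]

step 1: w=[0.0001, 0.0002, 0.0011, 0.0044, 0.0079, 0.0154, 0.2192, 0.4695, 0.2783, 0.0039, 0.0000, 0.0000, 0.0000, 0.0000]  mean=-2.7408  Neff=2.8882  idx=[6, 6, 6, 7, 7, 7, 7, 7, 7, 7, 8, 8, 8, 8]
step 2: w=[0.0000, 0.0000, 0.0000, 0.0000, 0.0000, 0.0000, 0.0000, 0.0000, 0.0000, 0.0000, 0.2500, 0.2500, 0.2500, 0.2500]  mean=-1.6100  Neff=4.0000  idx=[10, 10, 10, 11, 11, 11, 11, 12, 12, 12, 13, 13, 13, 13]
step 3: w=[0.0714, 0.0714, 0.0714, 0.0714, 0.0714, 0.0714, 0.0714, 0.0714, 0.0714, 0.0714, 0.0714, 0.0714, 0.0714, 0.0714]  mean=-1.6100  Neff=14.0000  idx=[0, 1, 2, 3, 4, 5, 6, 7, 8, 9, 10, 11, 12, 13]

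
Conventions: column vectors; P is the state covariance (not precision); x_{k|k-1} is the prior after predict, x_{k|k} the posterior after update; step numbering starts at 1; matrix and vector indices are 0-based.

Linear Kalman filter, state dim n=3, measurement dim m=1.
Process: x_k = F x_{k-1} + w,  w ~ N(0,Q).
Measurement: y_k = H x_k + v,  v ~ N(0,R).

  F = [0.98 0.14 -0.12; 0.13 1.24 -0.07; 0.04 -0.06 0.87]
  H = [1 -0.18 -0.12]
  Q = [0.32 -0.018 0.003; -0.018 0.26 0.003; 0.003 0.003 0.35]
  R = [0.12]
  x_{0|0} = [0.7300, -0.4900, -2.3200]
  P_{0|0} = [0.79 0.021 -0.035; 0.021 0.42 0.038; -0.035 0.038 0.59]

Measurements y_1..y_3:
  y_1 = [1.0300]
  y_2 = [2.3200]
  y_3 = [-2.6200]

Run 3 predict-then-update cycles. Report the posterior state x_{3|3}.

x_post = [-1.8985, -1.2964, -0.2865]

step 1: x^-=[0.9252, -0.3503, -1.9598]  P^-=[1.1082 0.1833 -0.0570; 0.1833 0.9228 -0.0219; -0.0570 -0.0219 0.7928]  S=[1.2162]  K=[0.8896; 0.0163; -0.1219]  nu=[-0.1934]  x^+=[0.7531, -0.3535, -1.9362]  P^+=[0.1456 0.1657 0.0748; 0.1657 0.9225 -0.0195; 0.0748 -0.0195 0.7748]
step 2: x^-=[0.9209, -0.2048, -1.6332]  P^-=[0.5175 0.3683 -0.0278; 0.3683 1.7402 -0.1180; -0.0278 -0.1180 0.9464]  S=[0.5765]  K=[0.7885; 0.1201; -0.2084]  nu=[1.1662]  x^+=[1.8405, -0.0647, -1.8762]  P^+=[0.1591 0.3137 0.0669; 0.3137 1.7318 -0.1035; 0.0669 -0.1035 0.9214]
step 3: x^-=[2.0197, 0.2903, -1.5548]  P^-=[0.5939 0.7084 -0.0748; 0.7084 3.0480 -0.2728; -0.0748 -0.2728 1.0679]  S=[0.5791]  K=[0.8207; 0.3324; -0.2657]  nu=[-4.7741]  x^+=[-1.8985, -1.2964, -0.2865]  P^+=[0.2037 0.5504 0.0515; 0.5504 2.9840 -0.2216; 0.0515 -0.2216 1.0270]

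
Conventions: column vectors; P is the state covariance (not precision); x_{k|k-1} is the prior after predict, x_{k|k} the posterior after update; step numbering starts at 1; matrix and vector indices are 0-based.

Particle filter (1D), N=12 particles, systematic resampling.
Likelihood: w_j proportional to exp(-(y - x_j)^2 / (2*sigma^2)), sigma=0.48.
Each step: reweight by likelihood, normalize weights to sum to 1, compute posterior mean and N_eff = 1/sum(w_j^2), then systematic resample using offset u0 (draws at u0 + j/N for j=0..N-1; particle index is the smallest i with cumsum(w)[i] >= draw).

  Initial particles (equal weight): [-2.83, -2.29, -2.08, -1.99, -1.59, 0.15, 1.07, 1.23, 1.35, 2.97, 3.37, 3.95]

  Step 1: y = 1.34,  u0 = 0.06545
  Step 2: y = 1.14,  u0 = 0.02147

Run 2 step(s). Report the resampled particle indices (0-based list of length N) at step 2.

step 1: w=[0.0000, 0.0000, 0.0000, 0.0000, 0.0000, 0.0161, 0.2967, 0.3386, 0.3475, 0.0011, 0.0000, 0.0000]  mean=1.2088  Neff=3.0894  idx=[6, 6, 6, 7, 7, 7, 7, 7, 8, 8, 8, 8]
step 2: w=[0.0859, 0.0859, 0.0859, 0.0853, 0.0853, 0.0853, 0.0853, 0.0853, 0.0789, 0.0789, 0.0789, 0.0789]  mean=1.2266  Neff=11.9830  idx=[0, 1, 2, 3, 4, 5, 6, 7, 8, 9, 10, 11]

resampled_idx = [0, 1, 2, 3, 4, 5, 6, 7, 8, 9, 10, 11]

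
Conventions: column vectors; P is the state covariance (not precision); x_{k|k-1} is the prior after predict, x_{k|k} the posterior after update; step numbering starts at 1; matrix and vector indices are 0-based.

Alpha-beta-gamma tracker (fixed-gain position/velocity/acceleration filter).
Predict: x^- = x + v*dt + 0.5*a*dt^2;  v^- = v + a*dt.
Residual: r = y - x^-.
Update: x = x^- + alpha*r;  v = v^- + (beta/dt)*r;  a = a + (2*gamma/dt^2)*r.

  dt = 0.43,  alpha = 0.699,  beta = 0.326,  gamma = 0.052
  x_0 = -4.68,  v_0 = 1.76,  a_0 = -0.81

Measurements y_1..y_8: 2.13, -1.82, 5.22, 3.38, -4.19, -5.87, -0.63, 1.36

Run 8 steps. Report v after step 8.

v_post = -0.7801

step 1: x_pred=-3.9981  r=6.1281  x^+=0.2854  v^+=6.0576  a^+=2.6368
step 2: x_pred=3.1340  r=-4.9540  x^+=-0.3288  v^+=3.4357  a^+=-0.1496
step 3: x_pred=1.1347  r=4.0853  x^+=3.9903  v^+=6.4686  a^+=2.1482
step 4: x_pred=6.9704  r=-3.5904  x^+=4.4607  v^+=4.6703  a^+=0.1288
step 5: x_pred=6.4808  r=-10.6708  x^+=-0.9781  v^+=-3.3643  a^+=-5.8732
step 6: x_pred=-2.9677  r=-2.9023  x^+=-4.9964  v^+=-8.0901  a^+=-7.5057
step 7: x_pred=-9.1691  r=8.5391  x^+=-3.2003  v^+=-4.8438  a^+=-2.7027
step 8: x_pred=-5.5329  r=6.8929  x^+=-0.7148  v^+=-0.7801  a^+=1.1743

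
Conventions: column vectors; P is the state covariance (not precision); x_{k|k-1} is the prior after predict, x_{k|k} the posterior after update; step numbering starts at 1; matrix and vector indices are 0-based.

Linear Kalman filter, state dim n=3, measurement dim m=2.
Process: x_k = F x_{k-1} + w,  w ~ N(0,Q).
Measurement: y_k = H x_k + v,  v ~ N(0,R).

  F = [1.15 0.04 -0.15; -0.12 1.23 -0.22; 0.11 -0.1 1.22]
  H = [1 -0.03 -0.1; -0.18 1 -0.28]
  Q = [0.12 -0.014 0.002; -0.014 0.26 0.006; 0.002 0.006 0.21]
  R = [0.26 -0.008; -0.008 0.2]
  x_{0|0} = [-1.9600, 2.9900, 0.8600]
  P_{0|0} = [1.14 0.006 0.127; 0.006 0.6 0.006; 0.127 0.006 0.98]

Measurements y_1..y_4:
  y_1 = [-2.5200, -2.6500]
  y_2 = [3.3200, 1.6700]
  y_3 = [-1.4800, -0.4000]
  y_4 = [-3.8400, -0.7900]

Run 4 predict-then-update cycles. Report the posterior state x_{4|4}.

step 1: x^-=[-2.2634, 3.7237, 0.5346]  P^-=[1.6073 -0.1320 0.1403; -0.1320 1.2333 -0.3575; 0.1403 -0.3575 1.7209]  S=[1.8634 -0.4229; -0.4229 1.8821]  K=[0.8447 -0.0549; 0.0971 0.7429; -0.1218 -0.4867]  nu=[-0.0914, -6.6314]  x^+=[-1.9763, -1.2114, 3.7735]  P^+=[0.2328 0.0551 0.1106; 0.0551 0.2380 0.2868; 0.1106 0.2868 1.2975]
step 2: x^-=[-2.8872, -2.0831, 4.5075]  P^-=[0.4209 0.0047 -0.0414; 0.0047 0.5206 0.0514; -0.0414 0.0514 2.1049]  S=[0.7107 -0.0296; -0.0296 0.8646]  K=[0.5958 -0.0484; 0.0017 0.5846; -0.3827 -0.6267]  nu=[6.5955, 4.4955]  x^+=[0.8249, 0.5561, -0.8339]  P^+=[0.1649 0.0387 0.0839; 0.0387 0.2252 0.3619; 0.0839 0.3619 1.6754]
step 3: x^-=[1.0960, 0.7685, -0.9822]  P^-=[0.3463 -0.0055 -0.1495; -0.0055 0.4813 0.0689; -0.1495 0.0689 2.6413]  S=[0.6638 0.0165; 0.0165 0.8479]  K=[0.5455 -0.0412; -0.0540 0.5471; -0.6076 -0.7474]  nu=[-2.6511, -1.2462]  x^+=[-0.2989, 0.2298, 1.5600]  P^+=[0.1481 0.0282 0.0507; 0.0282 0.2266 0.3987; 0.0507 0.3987 1.9076]
step 4: x^-=[-0.5685, -0.0246, 1.8473]  P^-=[0.3394 -0.0095 -0.2366; -0.0095 0.4758 0.0667; -0.2366 0.0667 2.9691]  S=[0.6779 0.0461; 0.0461 0.8618]  K=[0.5384 -0.0338; -0.0814 0.5368; -0.7357 -0.7985]  nu=[-3.0875, -0.3505]  x^+=[-2.2189, 0.0386, 4.3987]  P^+=[0.1437 0.0224 0.0273; 0.0224 0.2270 0.4107; 0.0273 0.4107 1.9985]

x_post = [-2.2189, 0.0386, 4.3987]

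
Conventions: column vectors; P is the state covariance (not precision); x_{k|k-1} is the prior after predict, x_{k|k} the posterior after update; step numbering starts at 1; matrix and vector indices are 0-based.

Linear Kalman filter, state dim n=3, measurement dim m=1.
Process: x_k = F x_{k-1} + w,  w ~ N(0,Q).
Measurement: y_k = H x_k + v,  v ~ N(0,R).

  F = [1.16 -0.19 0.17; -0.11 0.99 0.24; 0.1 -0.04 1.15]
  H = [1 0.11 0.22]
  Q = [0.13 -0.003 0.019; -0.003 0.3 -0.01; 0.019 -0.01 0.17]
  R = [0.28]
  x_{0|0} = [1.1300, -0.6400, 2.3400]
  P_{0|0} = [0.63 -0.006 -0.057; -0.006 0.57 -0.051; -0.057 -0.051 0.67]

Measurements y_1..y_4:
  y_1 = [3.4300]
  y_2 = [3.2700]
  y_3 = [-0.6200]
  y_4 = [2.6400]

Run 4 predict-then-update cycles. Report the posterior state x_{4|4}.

x_post = [1.4812, 1.8585, 2.2354]

step 1: x^-=[1.8302, -0.1963, 2.8296]  P^-=[1.0011 -0.1913 0.1623; -0.1913 0.8850 0.0931; 0.1623 0.0931 1.0549]  S=[1.3767]  K=[0.7378; -0.0534; 0.2939]  nu=[0.9989]  x^+=[2.5672, -0.2496, 3.1232]  P^+=[0.2516 -0.1371 -0.1362; -0.1371 0.8810 0.1147; -0.1362 0.1147 0.9360]
step 2: x^-=[3.5563, 0.2200, 3.8583]  P^-=[0.5268 -0.3443 0.0369; -0.3443 1.3120 0.3399; 0.0369 0.3399 1.3710]  S=[0.8460]  K=[0.5875; -0.1479; 0.4444]  nu=[-1.1594]  x^+=[2.8752, 0.3915, 3.3431]  P^+=[0.2348 -0.2707 -0.1839; -0.2707 1.2935 0.3955; -0.1839 0.3955 1.2039]
step 3: x^-=[3.8291, 0.8737, 4.1164]  P^-=[0.5486 -0.5429 -0.0285; -0.5429 1.8966 0.7059; -0.0285 0.7059 1.6901]  S=[0.8355]  K=[0.5776; -0.2143; 0.5038]  nu=[-5.4509]  x^+=[0.6807, 2.0416, 1.3701]  P^+=[0.2698 -0.4395 -0.2717; -0.4395 1.8582 0.7961; -0.2717 0.7961 1.4780]
step 4: x^-=[0.6346, 2.2751, 1.5620]  P^-=[0.6381 -0.8135 -0.1642; -0.8135 2.6980 1.2025; -0.1642 1.2025 1.9981]  S=[0.8544]  K=[0.5998; -0.2951; 0.4771]  nu=[1.4115]  x^+=[1.4812, 1.8585, 2.2354]  P^+=[0.3307 -0.6622 -0.4087; -0.6622 2.6236 1.3228; -0.4087 1.3228 1.8036]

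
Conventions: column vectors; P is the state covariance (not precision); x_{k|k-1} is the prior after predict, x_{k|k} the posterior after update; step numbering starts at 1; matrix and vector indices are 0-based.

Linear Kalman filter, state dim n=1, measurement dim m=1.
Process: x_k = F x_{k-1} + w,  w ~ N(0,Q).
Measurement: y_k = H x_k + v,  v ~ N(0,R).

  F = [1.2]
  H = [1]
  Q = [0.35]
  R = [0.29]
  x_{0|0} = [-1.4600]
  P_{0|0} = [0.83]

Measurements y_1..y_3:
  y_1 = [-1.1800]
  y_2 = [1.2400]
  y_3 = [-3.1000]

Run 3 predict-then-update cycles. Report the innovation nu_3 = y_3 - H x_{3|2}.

innov = [-3.6178]

step 1: x^-=[-1.7520]  P^-=[1.5452]  S=[1.8352]  K=[0.8420]  nu=[0.5720]  x^+=[-1.2704]  P^+=[0.2442]
step 2: x^-=[-1.5245]  P^-=[0.7016]  S=[0.9916]  K=[0.7075]  nu=[2.7645]  x^+=[0.4315]  P^+=[0.2052]
step 3: x^-=[0.5178]  P^-=[0.6455]  S=[0.9355]  K=[0.6900]  nu=[-3.6178]  x^+=[-1.9785]  P^+=[0.2001]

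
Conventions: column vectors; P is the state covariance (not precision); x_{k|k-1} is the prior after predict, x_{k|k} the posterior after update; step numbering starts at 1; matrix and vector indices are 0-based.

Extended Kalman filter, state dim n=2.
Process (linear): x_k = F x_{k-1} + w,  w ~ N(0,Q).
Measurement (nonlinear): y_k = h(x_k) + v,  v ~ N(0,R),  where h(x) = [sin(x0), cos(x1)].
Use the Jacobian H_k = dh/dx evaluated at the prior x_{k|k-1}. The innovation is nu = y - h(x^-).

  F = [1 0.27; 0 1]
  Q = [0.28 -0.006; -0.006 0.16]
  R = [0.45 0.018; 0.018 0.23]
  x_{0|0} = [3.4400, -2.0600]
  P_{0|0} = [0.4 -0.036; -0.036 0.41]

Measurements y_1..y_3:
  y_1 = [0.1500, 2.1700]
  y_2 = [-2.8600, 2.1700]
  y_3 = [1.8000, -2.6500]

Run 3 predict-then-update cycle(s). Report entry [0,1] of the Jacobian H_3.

H_jac[0,1] = 0.0000

step 1: x^-=[2.8838, -2.0600]  P^-=[0.6904 0.0687; 0.0687 0.5700]  H_jac=[-0.9670 0.0000; 0.0000 0.8827]  S=[1.0956 -0.0406; -0.0406 0.6741]  K=[-0.6074 0.0533; -0.0330 0.7444]  nu=[-0.1049, 2.6399]  x^+=[3.0884, -0.0915]  P^+=[0.2817 0.0015; 0.0015 0.1933]
step 2: x^-=[3.0637, -0.0915]  P^-=[0.5766 0.0477; 0.0477 0.3533]  H_jac=[-0.9970 0.0000; 0.0000 0.0913]  S=[1.0231 0.0137; 0.0137 0.2329]  K=[-0.5626 0.0517; -0.0484 0.1413]  nu=[-2.9378, 1.1742]  x^+=[4.7770, 0.2166]  P^+=[0.2530 0.0193; 0.0193 0.3464]
step 3: x^-=[4.8355, 0.2166]  P^-=[0.5687 0.1068; 0.1068 0.5064]  H_jac=[0.1228 0.0000; 0.0000 -0.2149]  S=[0.4586 0.0152; 0.0152 0.2534]  K=[0.1556 -0.0999; 0.0429 -0.4321]  nu=[2.7924, -3.6266]  x^+=[5.6324, 1.9034]  P^+=[0.5555 0.0939; 0.0939 0.4588]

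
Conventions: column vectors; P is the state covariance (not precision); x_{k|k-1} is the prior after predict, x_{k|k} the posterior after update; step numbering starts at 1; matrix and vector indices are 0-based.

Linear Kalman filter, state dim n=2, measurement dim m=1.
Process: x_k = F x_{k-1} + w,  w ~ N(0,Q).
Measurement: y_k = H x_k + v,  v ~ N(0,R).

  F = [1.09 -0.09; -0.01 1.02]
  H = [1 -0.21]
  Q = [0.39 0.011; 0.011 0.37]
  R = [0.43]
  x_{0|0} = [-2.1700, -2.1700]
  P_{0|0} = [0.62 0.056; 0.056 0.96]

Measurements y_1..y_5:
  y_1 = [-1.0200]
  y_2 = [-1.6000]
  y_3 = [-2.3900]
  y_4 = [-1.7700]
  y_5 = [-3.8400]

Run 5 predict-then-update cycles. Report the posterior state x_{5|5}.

x_post = [-3.4562, -1.5184]

step 1: x^-=[-2.1700, -2.1917]  P^-=[1.1234 -0.0216; -0.0216 1.3677]  S=[1.6228]  K=[0.6951; -0.1903]  nu=[0.6897]  x^+=[-1.6906, -2.3229]  P^+=[0.3394 0.1931; 0.1931 1.3089]
step 2: x^-=[-1.6337, -2.3525]  P^-=[0.7660 0.1020; 0.1020 1.7279]  S=[1.2294]  K=[0.6057; -0.2122]  nu=[-0.4604]  x^+=[-1.9125, -2.2548]  P^+=[0.3150 0.2600; 0.2600 1.6725]
step 3: x^-=[-1.8817, -2.2808]  P^-=[0.7268 0.1433; 0.1433 2.1048]  S=[1.1895]  K=[0.5858; -0.2511]  nu=[-0.9873]  x^+=[-2.4600, -2.0328]  P^+=[0.3187 0.3183; 0.3183 2.0298]
step 4: x^-=[-2.4984, -2.0489]  P^-=[0.7227 0.1753; 0.1753 2.4754]  S=[1.1882]  K=[0.5772; -0.2899]  nu=[0.2982]  x^+=[-2.3263, -2.1353]  P^+=[0.3268 0.3742; 0.3742 2.3755]
step 5: x^-=[-2.3435, -2.1548]  P^-=[0.7241 0.2057; 0.2057 2.8339]  S=[1.1926]  K=[0.5709; -0.3265]  nu=[-1.9490]  x^+=[-3.4562, -1.5184]  P^+=[0.3354 0.4280; 0.4280 2.7067]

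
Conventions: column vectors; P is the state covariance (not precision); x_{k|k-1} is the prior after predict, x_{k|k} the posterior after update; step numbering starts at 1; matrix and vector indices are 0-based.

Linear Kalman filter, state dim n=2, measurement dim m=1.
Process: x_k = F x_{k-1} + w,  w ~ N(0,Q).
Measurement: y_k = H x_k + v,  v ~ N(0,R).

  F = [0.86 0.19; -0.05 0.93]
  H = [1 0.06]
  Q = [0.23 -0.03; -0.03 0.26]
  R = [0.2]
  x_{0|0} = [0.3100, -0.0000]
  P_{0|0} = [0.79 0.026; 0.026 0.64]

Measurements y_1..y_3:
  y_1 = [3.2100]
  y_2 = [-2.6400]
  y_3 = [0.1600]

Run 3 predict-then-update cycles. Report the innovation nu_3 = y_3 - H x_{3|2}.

innov = [1.1656]

step 1: x^-=[0.2666, -0.0155]  P^-=[0.8459 0.0697; 0.0697 0.8131]  S=[1.0572]  K=[0.8041; 0.1120]  nu=[2.9443]  x^+=[2.6341, 0.3144]  P^+=[0.1624 -0.0256; -0.0256 0.7998]
step 2: x^-=[2.3251, 0.1607]  P^-=[0.3706 0.0841; 0.0841 0.9546]  S=[0.5841]  K=[0.6431; 0.2421]  nu=[-4.9747]  x^+=[-0.8741, -1.0436]  P^+=[0.1290 -0.0068; -0.0068 0.9203]
step 3: x^-=[-0.9500, -0.9268]  P^-=[0.3564 0.1217; 0.1217 1.0569]  S=[0.5748]  K=[0.6328; 0.3220]  nu=[1.1656]  x^+=[-0.2125, -0.5515]  P^+=[0.1263 0.0046; 0.0046 0.9973]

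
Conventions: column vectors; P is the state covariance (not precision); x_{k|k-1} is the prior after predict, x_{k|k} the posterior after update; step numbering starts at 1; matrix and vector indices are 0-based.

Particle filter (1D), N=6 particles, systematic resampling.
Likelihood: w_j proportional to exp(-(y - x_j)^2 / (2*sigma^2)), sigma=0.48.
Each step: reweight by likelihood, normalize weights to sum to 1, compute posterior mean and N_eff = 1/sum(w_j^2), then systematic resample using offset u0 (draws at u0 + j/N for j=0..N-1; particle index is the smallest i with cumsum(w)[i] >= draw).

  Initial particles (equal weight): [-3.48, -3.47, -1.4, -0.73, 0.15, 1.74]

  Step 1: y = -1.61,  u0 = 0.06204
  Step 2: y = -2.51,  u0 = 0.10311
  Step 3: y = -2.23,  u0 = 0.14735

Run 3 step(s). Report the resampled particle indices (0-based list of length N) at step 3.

resampled_idx = [0, 1, 2, 3, 4, 5]

step 1: w=[0.0005, 0.0005, 0.8282, 0.1698, 0.0011, 0.0000]  mean=-1.2866  Neff=1.3992  idx=[2, 2, 2, 2, 2, 3]
step 2: w=[0.1994, 0.1994, 0.1994, 0.1994, 0.1994, 0.0030]  mean=-1.3980  Neff=5.0297  idx=[0, 1, 2, 3, 3, 4]
step 3: w=[0.1667, 0.1667, 0.1667, 0.1667, 0.1667, 0.1667]  mean=-1.4000  Neff=6.0000  idx=[0, 1, 2, 3, 4, 5]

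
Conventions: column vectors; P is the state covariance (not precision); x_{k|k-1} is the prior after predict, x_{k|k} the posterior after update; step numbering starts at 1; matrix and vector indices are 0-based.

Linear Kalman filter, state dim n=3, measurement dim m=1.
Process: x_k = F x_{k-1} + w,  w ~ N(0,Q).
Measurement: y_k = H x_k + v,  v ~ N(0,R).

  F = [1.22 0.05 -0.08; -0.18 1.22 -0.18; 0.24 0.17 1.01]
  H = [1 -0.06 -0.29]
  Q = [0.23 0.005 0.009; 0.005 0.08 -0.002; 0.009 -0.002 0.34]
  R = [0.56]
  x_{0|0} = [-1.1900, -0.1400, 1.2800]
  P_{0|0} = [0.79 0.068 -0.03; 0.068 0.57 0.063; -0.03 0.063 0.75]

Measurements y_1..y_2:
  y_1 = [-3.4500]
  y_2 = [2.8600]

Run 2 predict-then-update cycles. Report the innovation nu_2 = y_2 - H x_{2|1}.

step 1: x^-=[-1.5612, -0.1870, 0.9834]  P^-=[1.4257 -0.0229 0.1654; -0.0229 0.9188 0.0460; 0.1654 0.0460 1.1797]  S=[1.9966]  K=[0.6907; -0.0458; -0.0899]  nu=[-1.6148]  x^+=[-2.6766, -0.1131, 1.1285]  P^+=[0.4731 0.0402 0.2894; 0.0402 0.9146 0.0378; 0.2894 0.0378 1.1636]
step 2: x^-=[-3.3614, 0.1406, 0.4782]  P^-=[0.8921 -0.0303 0.4225; -0.0303 1.4788 -0.0534; 0.4225 -0.0534 1.7372]  S=[1.3602]  K=[0.5671; -0.0761; -0.0574]  nu=[6.3685]  x^+=[0.2501, -0.3439, 0.1127]  P^+=[0.4546 0.0284 0.4668; 0.0284 1.4710 -0.0594; 0.4668 -0.0594 1.7327]

innov = [6.3685]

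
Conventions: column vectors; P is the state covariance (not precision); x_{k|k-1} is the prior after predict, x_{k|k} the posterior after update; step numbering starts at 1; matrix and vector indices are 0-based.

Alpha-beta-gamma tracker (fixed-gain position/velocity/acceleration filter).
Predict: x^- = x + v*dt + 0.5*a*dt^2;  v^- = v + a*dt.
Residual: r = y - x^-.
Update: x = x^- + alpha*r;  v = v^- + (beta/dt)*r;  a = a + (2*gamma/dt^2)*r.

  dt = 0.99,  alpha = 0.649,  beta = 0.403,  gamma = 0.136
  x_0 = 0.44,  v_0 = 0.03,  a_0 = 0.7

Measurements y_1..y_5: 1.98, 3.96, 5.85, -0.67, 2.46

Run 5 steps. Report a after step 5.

a_post = -1.8672

step 1: x_pred=0.8127  r=1.1673  x^+=1.5703  v^+=1.1982  a^+=1.0239
step 2: x_pred=3.2583  r=0.7017  x^+=3.7137  v^+=2.4975  a^+=1.2187
step 3: x_pred=6.7835  r=-0.9335  x^+=6.1776  v^+=3.3240  a^+=0.9596
step 4: x_pred=9.9387  r=-10.6087  x^+=3.0537  v^+=-0.0444  a^+=-1.9845
step 5: x_pred=2.0372  r=0.4228  x^+=2.3116  v^+=-1.8370  a^+=-1.8672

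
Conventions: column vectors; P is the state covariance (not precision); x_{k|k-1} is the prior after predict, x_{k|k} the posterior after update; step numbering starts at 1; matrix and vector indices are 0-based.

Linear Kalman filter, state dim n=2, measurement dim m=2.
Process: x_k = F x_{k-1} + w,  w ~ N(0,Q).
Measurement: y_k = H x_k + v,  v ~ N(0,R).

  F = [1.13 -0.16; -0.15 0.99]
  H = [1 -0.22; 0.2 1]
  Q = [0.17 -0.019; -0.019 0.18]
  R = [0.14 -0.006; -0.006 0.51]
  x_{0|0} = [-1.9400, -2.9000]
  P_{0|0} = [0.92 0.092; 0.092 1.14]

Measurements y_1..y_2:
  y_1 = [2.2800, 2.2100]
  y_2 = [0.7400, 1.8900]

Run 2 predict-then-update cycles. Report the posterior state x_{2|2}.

step 1: x^-=[-1.7282, -2.5800]  P^-=[1.3407 -0.2504; -0.2504 1.2907]  S=[1.6533 -0.2612; -0.2612 1.7542]  K=[0.8662 0.1391; -0.2166 0.6750]  nu=[3.4406, 5.1356]  x^+=[1.9663, 0.1414]  P^+=[0.1292 0.0399; 0.0399 0.3376]
step 2: x^-=[2.1993, -0.1549]  P^-=[0.3292 -0.0488; -0.0488 0.5019]  S=[0.5150 -0.0972; -0.0972 1.0056]  K=[0.6757 0.0823; -0.2208 0.4681]  nu=[-1.4934, 1.6051]  x^+=[1.3224, 0.9261]  P^+=[0.0981 0.0183; 0.0183 0.2364]

x_post = [1.3224, 0.9261]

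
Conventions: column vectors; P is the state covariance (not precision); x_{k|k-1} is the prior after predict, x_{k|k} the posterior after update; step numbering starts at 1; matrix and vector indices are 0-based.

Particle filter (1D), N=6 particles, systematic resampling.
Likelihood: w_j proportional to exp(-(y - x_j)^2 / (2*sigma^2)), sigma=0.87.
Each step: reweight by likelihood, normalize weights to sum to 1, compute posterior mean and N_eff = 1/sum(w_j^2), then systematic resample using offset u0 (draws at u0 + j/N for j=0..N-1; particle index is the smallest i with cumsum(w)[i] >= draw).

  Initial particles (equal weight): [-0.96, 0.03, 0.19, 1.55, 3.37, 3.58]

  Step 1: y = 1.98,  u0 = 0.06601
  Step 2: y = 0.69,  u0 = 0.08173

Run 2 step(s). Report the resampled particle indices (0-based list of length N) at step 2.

resampled_idx = [0, 0, 1, 2, 2, 3]

step 1: w=[0.0021, 0.0522, 0.0775, 0.5698, 0.1797, 0.1187]  mean=1.9277  Neff=2.6333  idx=[2, 3, 3, 3, 4, 5]
step 2: w=[0.3139, 0.2271, 0.2271, 0.2271, 0.0032, 0.0015]  mean=1.1320  Neff=3.9478  idx=[0, 0, 1, 2, 2, 3]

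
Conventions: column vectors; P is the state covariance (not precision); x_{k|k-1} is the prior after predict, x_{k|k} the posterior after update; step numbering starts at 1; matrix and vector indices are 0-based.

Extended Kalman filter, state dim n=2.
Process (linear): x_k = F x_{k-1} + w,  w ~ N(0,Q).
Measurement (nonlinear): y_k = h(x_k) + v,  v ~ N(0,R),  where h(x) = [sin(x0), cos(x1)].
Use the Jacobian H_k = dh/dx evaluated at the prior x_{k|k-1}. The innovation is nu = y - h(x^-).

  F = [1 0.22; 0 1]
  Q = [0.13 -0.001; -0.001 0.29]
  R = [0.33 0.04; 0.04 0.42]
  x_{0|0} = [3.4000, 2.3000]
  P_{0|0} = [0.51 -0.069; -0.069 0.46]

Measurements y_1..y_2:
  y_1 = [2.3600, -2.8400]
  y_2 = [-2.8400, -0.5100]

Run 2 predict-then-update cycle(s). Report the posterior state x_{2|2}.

x_post = [4.6234, 4.3917]

step 1: x^-=[3.9060, 2.3000]  P^-=[0.6319 0.0312; 0.0312 0.7500]  H_jac=[-0.7218 0.0000; 0.0000 -0.7457]  S=[0.6592 0.0568; 0.0568 0.8371]  K=[-0.6936 0.0193; 0.0235 -0.6697]  nu=[3.0521, -2.1737]  x^+=[1.7473, 3.8277]  P^+=[0.3160 0.0264; 0.0264 0.3760]
step 2: x^-=[2.5894, 3.8277]  P^-=[0.4758 0.1081; 0.1081 0.6660]  H_jac=[-0.8514 0.0000; 0.0000 0.6335]  S=[0.6749 -0.0183; -0.0183 0.6873]  K=[-0.5980 0.0837; -0.1198 0.6107]  nu=[-3.3645, 0.2637]  x^+=[4.6234, 4.3917]  P^+=[0.2278 0.0177; 0.0177 0.3973]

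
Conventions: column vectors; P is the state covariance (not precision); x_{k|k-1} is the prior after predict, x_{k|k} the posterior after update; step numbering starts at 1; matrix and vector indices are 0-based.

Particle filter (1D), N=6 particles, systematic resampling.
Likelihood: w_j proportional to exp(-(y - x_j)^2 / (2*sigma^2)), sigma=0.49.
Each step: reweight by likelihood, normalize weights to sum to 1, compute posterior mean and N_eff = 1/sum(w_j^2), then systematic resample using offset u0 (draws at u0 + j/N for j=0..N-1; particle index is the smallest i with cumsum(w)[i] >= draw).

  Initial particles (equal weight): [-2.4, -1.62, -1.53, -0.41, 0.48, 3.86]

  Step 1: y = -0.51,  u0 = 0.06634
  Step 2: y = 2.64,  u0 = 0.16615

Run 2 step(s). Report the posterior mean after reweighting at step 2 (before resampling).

post_mean = -0.4100

step 1: w=[0.0005, 0.0591, 0.0880, 0.7526, 0.0998, 0.0000]  mean=-0.4921  Neff=1.7017  idx=[2, 3, 3, 3, 3, 3]
step 2: w=[0.0000, 0.2000, 0.2000, 0.2000, 0.2000, 0.2000]  mean=-0.4100  Neff=5.0000  idx=[1, 2, 3, 4, 5, 5]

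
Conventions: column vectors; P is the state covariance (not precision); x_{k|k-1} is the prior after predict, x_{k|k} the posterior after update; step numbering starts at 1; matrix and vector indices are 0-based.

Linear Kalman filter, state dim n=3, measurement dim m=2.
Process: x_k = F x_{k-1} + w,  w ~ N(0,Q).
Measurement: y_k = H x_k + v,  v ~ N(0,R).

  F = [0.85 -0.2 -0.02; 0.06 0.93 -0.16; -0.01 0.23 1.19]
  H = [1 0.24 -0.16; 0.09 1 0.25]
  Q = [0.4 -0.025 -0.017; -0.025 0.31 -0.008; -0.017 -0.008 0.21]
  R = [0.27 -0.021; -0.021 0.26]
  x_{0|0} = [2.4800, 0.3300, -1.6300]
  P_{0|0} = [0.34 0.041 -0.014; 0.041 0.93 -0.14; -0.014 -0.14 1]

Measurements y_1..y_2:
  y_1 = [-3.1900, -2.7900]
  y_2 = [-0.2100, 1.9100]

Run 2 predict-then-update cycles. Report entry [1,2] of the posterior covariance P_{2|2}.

P_post[1,2] = -0.5195

step 1: x^-=[2.0746, 0.7165, -1.8886]  P^-=[0.6687 -0.1455 -0.0586; -0.1455 1.1877 -0.1503; -0.0586 -0.1503 1.5988]  S=[1.0085 0.1129; 0.1129 1.4491]  K=[0.6511 -0.1197; 0.0751 0.7788; -0.3696 0.1973]  nu=[-5.7387, -3.2211]  x^+=[-1.2765, -2.2229, -0.4030]  P^+=[0.2380 -0.1159 0.1988; -0.1159 0.2899 -0.3141; 0.1988 -0.3141 1.4211]
step 2: x^-=[-0.6324, -2.0794, -0.9781]  P^-=[0.6142 -0.1840 0.1883; -0.1840 0.6747 -0.5388; 0.1883 -0.5388 2.0617]  S=[0.8687 0.0240; 0.0240 0.7745]  K=[0.6250 -0.1248; 0.0552 0.6741; -0.3119 0.0014]  nu=[0.7649, 4.2908]  x^+=[-0.6897, 0.8554, -1.2108]  P^+=[0.2666 -0.1588 0.3568; -0.1588 0.3183 -0.5195; 0.3568 -0.5195 1.9772]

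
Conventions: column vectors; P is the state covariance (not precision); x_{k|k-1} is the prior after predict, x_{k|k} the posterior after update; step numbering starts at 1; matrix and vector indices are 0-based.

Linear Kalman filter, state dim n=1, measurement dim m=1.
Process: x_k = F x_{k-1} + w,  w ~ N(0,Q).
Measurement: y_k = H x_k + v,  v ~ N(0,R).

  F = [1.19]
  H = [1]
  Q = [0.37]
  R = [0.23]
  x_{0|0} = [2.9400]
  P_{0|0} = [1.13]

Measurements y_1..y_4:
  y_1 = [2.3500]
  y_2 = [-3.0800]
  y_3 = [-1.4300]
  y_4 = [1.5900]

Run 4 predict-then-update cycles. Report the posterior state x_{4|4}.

step 1: x^-=[3.4986]  P^-=[1.9702]  S=[2.2002]  K=[0.8955]  nu=[-1.1486]  x^+=[2.4701]  P^+=[0.2060]
step 2: x^-=[2.9394]  P^-=[0.6617]  S=[0.8917]  K=[0.7421]  nu=[-6.0194]  x^+=[-1.5273]  P^+=[0.1707]
step 3: x^-=[-1.8175]  P^-=[0.6117]  S=[0.8417]  K=[0.7267]  nu=[0.3875]  x^+=[-1.5359]  P^+=[0.1672]
step 4: x^-=[-1.8277]  P^-=[0.6067]  S=[0.8367]  K=[0.7251]  nu=[3.4177]  x^+=[0.6505]  P^+=[0.1668]

x_post = [0.6505]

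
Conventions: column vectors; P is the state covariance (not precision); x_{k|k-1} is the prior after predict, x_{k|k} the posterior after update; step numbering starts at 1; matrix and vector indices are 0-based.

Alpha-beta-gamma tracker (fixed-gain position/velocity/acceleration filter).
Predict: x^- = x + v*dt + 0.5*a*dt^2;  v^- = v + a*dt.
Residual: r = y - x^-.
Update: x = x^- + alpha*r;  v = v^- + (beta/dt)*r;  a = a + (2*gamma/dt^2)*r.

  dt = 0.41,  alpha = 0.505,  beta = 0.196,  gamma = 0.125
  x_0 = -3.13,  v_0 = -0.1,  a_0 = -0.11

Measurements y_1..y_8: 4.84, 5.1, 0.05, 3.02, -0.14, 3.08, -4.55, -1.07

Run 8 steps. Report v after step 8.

step 1: x_pred=-3.1802  r=8.0202  x^+=0.8700  v^+=3.6890  a^+=11.8178
step 2: x_pred=3.3757  r=1.7243  x^+=4.2465  v^+=9.3585  a^+=14.3821
step 3: x_pred=9.2923  r=-9.2423  x^+=4.6249  v^+=10.8369  a^+=0.6369
step 4: x_pred=9.1216  r=-6.1016  x^+=6.0403  v^+=8.1812  a^+=-8.4375
step 5: x_pred=8.6854  r=-8.8254  x^+=4.2286  v^+=0.5028  a^+=-21.5628
step 6: x_pred=2.6224  r=0.4576  x^+=2.8535  v^+=-8.1191  a^+=-20.8822
step 7: x_pred=-2.2305  r=-2.3195  x^+=-3.4019  v^+=-17.7897  a^+=-24.3317
step 8: x_pred=-12.7407  r=11.6707  x^+=-6.8470  v^+=-22.1865  a^+=-6.9750

v_post = -22.1865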